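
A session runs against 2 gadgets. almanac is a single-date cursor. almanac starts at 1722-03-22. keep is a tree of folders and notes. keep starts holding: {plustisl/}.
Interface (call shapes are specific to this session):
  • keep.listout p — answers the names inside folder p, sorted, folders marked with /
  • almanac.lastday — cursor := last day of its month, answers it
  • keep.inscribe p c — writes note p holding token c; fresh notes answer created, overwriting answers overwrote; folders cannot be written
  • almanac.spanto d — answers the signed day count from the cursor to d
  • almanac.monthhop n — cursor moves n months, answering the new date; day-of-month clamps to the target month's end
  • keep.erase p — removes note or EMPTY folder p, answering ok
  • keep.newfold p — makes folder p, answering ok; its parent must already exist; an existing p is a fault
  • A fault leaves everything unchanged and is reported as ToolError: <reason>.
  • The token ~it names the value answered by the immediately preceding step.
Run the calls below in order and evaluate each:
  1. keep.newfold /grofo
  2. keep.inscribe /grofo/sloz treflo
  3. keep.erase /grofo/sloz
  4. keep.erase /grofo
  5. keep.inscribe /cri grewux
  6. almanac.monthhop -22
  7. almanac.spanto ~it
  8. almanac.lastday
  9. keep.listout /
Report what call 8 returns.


Answer: 1720-05-31

Derivation:
Act: keep.newfold[p=/grofo]
Obs: ok
Act: keep.inscribe[p=/grofo/sloz; c=treflo]
Obs: created
Act: keep.erase[p=/grofo/sloz]
Obs: ok
Act: keep.erase[p=/grofo]
Obs: ok
Act: keep.inscribe[p=/cri; c=grewux]
Obs: created
Act: almanac.monthhop[n=-22]
Obs: 1720-05-22
Act: almanac.spanto[d=~it]
Obs: 0
Act: almanac.lastday[]
Obs: 1720-05-31
Act: keep.listout[p=/]
Obs: [cri, plustisl/]


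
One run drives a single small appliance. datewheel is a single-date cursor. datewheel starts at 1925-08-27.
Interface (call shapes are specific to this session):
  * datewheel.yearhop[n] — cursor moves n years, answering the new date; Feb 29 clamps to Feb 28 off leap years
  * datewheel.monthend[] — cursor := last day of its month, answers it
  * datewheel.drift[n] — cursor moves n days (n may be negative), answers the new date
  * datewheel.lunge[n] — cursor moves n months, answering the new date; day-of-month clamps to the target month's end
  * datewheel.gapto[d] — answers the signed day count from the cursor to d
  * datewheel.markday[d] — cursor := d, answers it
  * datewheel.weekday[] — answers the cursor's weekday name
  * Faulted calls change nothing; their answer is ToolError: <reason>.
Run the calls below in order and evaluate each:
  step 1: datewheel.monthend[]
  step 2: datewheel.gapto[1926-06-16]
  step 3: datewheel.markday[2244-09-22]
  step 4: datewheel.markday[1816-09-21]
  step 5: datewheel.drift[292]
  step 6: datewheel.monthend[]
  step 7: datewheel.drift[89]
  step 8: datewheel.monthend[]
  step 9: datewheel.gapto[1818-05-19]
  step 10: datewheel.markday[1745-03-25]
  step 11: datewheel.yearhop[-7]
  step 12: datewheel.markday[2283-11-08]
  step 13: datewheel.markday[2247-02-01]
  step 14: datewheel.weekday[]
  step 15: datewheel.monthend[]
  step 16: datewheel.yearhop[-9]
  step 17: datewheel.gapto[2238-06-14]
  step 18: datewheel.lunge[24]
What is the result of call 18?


~$ datewheel.monthend
= 1925-08-31
~$ datewheel.gapto d→1926-06-16
= 289
~$ datewheel.markday d→2244-09-22
= 2244-09-22
~$ datewheel.markday d→1816-09-21
= 1816-09-21
~$ datewheel.drift n→292
= 1817-07-10
~$ datewheel.monthend
= 1817-07-31
~$ datewheel.drift n→89
= 1817-10-28
~$ datewheel.monthend
= 1817-10-31
~$ datewheel.gapto d→1818-05-19
= 200
~$ datewheel.markday d→1745-03-25
= 1745-03-25
~$ datewheel.yearhop n→-7
= 1738-03-25
~$ datewheel.markday d→2283-11-08
= 2283-11-08
~$ datewheel.markday d→2247-02-01
= 2247-02-01
~$ datewheel.weekday
= Monday
~$ datewheel.monthend
= 2247-02-28
~$ datewheel.yearhop n→-9
= 2238-02-28
~$ datewheel.gapto d→2238-06-14
= 106
~$ datewheel.lunge n→24
= 2240-02-28

Answer: 2240-02-28


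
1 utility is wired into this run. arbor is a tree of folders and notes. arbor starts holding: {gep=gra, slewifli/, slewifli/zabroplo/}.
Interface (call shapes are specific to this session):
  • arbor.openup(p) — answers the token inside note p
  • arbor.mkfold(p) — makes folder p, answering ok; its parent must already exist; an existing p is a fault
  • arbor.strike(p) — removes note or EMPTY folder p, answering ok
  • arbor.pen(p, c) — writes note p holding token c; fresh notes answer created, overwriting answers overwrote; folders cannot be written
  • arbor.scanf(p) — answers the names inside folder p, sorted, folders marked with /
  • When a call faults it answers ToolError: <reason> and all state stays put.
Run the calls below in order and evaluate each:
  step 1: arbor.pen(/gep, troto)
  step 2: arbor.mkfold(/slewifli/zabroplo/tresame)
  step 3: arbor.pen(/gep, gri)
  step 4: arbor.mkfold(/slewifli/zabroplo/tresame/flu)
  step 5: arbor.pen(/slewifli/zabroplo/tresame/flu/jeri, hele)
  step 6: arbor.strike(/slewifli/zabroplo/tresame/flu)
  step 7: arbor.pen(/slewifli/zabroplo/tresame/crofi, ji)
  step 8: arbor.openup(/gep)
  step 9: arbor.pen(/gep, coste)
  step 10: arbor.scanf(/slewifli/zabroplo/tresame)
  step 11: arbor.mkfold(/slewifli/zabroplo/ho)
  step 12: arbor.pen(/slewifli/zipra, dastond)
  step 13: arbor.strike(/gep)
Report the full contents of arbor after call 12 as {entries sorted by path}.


Answer: {gep=coste, slewifli/, slewifli/zabroplo/, slewifli/zabroplo/ho/, slewifli/zabroplo/tresame/, slewifli/zabroplo/tresame/crofi=ji, slewifli/zabroplo/tresame/flu/, slewifli/zabroplo/tresame/flu/jeri=hele, slewifli/zipra=dastond}

Derivation:
I run arbor.pen(p='/gep', c='troto'), and get overwrote.
Then arbor.mkfold(p='/slewifli/zabroplo/tresame'), and observe ok.
Invoking arbor.pen(p='/gep', c='gri'), giving overwrote.
Then arbor.mkfold(p='/slewifli/zabroplo/tresame/flu'), yielding ok.
Calling arbor.pen(p='/slewifli/zabroplo/tresame/flu/jeri', c='hele'), and get created.
Using arbor.strike(p='/slewifli/zabroplo/tresame/flu'), and get ToolError: not empty.
Invoking arbor.pen(p='/slewifli/zabroplo/tresame/crofi', c='ji'), and observe created.
I use arbor.openup(p='/gep'): gri.
I use arbor.pen(p='/gep', c='coste'), → overwrote.
Now I run arbor.scanf(p='/slewifli/zabroplo/tresame'), — result: [crofi, flu/].
Invoking arbor.mkfold(p='/slewifli/zabroplo/ho'): ok.
Using arbor.pen(p='/slewifli/zipra', c='dastond'), which returns created.
Using arbor.strike(p='/gep'), and observe ok.


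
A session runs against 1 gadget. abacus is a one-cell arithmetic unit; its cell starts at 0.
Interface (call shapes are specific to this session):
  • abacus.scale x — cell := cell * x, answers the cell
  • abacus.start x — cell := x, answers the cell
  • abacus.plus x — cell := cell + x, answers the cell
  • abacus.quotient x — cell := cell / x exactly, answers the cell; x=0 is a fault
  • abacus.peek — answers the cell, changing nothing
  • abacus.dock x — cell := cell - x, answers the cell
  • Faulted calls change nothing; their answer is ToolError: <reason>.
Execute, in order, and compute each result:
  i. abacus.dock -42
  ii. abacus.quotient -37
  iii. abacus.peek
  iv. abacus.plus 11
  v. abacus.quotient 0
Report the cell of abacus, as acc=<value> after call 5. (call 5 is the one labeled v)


Answer: acc=365/37

Derivation:
-> dock(-42)
<- 42
-> quotient(-37)
<- -42/37
-> peek()
<- -42/37
-> plus(11)
<- 365/37
-> quotient(0)
<- ToolError: division by zero


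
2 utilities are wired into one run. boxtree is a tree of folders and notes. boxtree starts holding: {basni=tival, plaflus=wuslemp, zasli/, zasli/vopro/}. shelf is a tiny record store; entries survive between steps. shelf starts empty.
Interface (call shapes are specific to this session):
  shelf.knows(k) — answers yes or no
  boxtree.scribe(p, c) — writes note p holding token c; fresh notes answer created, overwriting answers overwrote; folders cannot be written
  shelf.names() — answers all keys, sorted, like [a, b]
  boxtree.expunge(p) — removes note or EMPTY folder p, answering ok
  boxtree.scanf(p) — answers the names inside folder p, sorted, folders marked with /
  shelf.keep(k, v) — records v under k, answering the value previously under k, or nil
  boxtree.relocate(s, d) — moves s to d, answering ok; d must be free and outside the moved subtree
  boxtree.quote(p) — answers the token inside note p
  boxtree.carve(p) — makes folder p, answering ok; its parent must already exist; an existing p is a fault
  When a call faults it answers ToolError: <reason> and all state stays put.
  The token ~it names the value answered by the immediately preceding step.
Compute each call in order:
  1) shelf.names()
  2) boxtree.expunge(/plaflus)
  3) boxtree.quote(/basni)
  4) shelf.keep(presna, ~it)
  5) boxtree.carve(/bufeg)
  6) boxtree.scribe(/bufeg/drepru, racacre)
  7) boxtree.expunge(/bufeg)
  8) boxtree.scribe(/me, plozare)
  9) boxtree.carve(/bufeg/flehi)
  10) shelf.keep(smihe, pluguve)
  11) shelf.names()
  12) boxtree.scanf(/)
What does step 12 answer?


·→ shelf.names()
·← []
·→ boxtree.expunge(p=/plaflus)
·← ok
·→ boxtree.quote(p=/basni)
·← tival
·→ shelf.keep(k=presna, v=~it)
·← nil
·→ boxtree.carve(p=/bufeg)
·← ok
·→ boxtree.scribe(p=/bufeg/drepru, c=racacre)
·← created
·→ boxtree.expunge(p=/bufeg)
·← ToolError: not empty
·→ boxtree.scribe(p=/me, c=plozare)
·← created
·→ boxtree.carve(p=/bufeg/flehi)
·← ok
·→ shelf.keep(k=smihe, v=pluguve)
·← nil
·→ shelf.names()
·← [presna, smihe]
·→ boxtree.scanf(p=/)
·← [basni, bufeg/, me, zasli/]

Answer: [basni, bufeg/, me, zasli/]


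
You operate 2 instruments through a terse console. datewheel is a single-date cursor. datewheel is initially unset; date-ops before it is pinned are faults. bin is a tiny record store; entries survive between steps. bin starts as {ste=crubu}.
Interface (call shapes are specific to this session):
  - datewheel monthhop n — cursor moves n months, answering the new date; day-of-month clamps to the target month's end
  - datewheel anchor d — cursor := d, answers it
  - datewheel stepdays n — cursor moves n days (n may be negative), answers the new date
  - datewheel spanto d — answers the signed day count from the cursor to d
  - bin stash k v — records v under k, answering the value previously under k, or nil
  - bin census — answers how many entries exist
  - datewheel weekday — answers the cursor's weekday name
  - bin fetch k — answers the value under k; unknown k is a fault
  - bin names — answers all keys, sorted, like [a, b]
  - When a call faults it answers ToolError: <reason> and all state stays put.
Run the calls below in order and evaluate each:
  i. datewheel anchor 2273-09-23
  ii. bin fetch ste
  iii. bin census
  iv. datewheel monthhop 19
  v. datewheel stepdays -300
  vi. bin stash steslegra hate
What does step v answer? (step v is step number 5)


Answer: 2274-06-27

Derivation:
Step: datewheel anchor[d=2273-09-23]
Result: 2273-09-23
Step: bin fetch[k=ste]
Result: crubu
Step: bin census[]
Result: 1
Step: datewheel monthhop[n=19]
Result: 2275-04-23
Step: datewheel stepdays[n=-300]
Result: 2274-06-27
Step: bin stash[k=steslegra; v=hate]
Result: nil


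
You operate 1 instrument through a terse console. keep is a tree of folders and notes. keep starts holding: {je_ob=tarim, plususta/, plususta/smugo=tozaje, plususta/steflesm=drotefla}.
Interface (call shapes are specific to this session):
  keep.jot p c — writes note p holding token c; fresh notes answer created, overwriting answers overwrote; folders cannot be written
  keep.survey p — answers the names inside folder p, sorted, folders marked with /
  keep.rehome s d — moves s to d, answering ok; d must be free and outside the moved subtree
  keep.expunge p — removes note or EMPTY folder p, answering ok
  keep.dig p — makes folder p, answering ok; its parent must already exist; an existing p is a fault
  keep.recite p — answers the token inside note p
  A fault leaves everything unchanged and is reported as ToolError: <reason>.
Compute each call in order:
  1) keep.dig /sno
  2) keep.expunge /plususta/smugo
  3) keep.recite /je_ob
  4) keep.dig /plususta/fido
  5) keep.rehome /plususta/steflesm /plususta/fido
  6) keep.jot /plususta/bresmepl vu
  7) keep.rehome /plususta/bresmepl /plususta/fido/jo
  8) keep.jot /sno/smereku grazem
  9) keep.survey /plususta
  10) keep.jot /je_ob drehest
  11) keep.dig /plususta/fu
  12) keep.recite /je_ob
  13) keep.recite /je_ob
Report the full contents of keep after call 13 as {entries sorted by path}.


Answer: {je_ob=drehest, plususta/, plususta/fido/, plususta/fido/jo=vu, plususta/fu/, plususta/steflesm=drotefla, sno/, sno/smereku=grazem}

Derivation:
I call keep.dig(/sno), and get ok.
Then keep.expunge(/plususta/smugo), which returns ok.
Calling keep.recite(/je_ob), and get tarim.
Invoking keep.dig(/plususta/fido), → ok.
I try keep.rehome(/plususta/steflesm, /plususta/fido), which returns ToolError: exists.
Now I run keep.jot(/plususta/bresmepl, vu), which returns created.
Next I call keep.rehome(/plususta/bresmepl, /plususta/fido/jo), which returns ok.
Next I call keep.jot(/sno/smereku, grazem): created.
Next I call keep.survey(/plususta), → [fido/, steflesm].
I invoke keep.jot(/je_ob, drehest), and get overwrote.
I run keep.dig(/plususta/fu), which returns ok.
I try keep.recite(/je_ob), giving drehest.
Invoking keep.recite(/je_ob): drehest.


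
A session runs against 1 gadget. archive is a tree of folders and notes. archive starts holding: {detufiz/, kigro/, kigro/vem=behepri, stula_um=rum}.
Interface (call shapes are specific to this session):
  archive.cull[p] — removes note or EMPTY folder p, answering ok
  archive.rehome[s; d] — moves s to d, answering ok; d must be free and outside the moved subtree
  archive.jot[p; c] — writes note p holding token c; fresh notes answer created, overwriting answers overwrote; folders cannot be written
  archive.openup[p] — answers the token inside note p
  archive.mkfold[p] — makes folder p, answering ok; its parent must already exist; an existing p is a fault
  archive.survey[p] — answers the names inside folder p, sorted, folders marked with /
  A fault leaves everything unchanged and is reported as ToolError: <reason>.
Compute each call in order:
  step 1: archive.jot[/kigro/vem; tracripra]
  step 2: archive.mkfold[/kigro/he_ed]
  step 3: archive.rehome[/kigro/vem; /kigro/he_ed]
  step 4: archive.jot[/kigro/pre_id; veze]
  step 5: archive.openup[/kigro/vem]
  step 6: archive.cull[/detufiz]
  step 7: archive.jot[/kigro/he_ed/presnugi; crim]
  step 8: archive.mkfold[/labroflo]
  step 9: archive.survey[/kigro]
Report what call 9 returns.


-- archive.jot(p=/kigro/vem, c=tracripra) ~> overwrote
-- archive.mkfold(p=/kigro/he_ed) ~> ok
-- archive.rehome(s=/kigro/vem, d=/kigro/he_ed) ~> ToolError: exists
-- archive.jot(p=/kigro/pre_id, c=veze) ~> created
-- archive.openup(p=/kigro/vem) ~> tracripra
-- archive.cull(p=/detufiz) ~> ok
-- archive.jot(p=/kigro/he_ed/presnugi, c=crim) ~> created
-- archive.mkfold(p=/labroflo) ~> ok
-- archive.survey(p=/kigro) ~> [he_ed/, pre_id, vem]

Answer: [he_ed/, pre_id, vem]


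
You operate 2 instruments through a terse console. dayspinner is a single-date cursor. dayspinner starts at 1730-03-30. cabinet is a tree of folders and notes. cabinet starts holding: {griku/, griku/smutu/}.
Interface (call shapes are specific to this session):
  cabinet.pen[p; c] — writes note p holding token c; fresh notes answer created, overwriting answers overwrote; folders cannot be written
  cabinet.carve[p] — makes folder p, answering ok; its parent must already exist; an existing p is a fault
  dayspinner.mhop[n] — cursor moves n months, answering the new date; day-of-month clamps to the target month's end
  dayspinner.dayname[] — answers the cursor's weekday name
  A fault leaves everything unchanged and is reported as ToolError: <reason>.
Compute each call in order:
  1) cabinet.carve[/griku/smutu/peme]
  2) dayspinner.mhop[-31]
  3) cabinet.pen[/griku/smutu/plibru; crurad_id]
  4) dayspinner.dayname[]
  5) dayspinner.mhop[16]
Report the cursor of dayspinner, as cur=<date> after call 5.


Answer: cur=1728-12-30

Derivation:
Do: cabinet.carve[p→/griku/smutu/peme]
See: ok
Do: dayspinner.mhop[n→-31]
See: 1727-08-30
Do: cabinet.pen[p→/griku/smutu/plibru; c→crurad_id]
See: created
Do: dayspinner.dayname[]
See: Saturday
Do: dayspinner.mhop[n→16]
See: 1728-12-30


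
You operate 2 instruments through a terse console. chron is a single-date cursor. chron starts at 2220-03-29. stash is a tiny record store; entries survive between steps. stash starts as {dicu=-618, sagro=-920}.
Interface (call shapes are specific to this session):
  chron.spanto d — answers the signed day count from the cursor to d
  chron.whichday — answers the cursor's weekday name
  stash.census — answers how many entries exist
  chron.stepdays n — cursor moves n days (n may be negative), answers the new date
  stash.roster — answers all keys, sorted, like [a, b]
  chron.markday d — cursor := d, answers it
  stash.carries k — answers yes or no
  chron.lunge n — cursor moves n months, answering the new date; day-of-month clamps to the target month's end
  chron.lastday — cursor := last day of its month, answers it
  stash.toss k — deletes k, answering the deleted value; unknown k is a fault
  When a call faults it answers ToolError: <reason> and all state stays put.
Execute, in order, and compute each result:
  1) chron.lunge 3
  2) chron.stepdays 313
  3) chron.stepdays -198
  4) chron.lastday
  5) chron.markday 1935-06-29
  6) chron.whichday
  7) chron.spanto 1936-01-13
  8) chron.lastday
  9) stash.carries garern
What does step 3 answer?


Answer: 2220-10-22

Derivation:
·→ chron.lunge(n=3)
·← 2220-06-29
·→ chron.stepdays(n=313)
·← 2221-05-08
·→ chron.stepdays(n=-198)
·← 2220-10-22
·→ chron.lastday()
·← 2220-10-31
·→ chron.markday(d=1935-06-29)
·← 1935-06-29
·→ chron.whichday()
·← Saturday
·→ chron.spanto(d=1936-01-13)
·← 198
·→ chron.lastday()
·← 1935-06-30
·→ stash.carries(k=garern)
·← no


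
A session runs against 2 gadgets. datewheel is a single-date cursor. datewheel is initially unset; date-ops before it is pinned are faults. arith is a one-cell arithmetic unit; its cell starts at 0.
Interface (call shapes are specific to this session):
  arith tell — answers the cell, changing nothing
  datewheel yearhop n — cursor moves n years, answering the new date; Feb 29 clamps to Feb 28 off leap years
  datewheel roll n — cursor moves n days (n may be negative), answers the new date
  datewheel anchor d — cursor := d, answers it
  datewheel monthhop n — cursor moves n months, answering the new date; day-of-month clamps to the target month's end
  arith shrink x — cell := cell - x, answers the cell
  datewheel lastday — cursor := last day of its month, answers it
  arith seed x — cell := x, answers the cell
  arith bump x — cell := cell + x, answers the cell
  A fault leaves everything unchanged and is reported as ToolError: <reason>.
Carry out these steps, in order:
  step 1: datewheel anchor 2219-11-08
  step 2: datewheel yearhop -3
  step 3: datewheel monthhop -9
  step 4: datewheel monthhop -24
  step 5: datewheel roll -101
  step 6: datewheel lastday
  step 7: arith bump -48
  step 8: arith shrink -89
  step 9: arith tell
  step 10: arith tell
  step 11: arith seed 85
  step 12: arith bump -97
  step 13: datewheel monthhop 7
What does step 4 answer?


# 1. datewheel anchor(2219-11-08) == 2219-11-08
# 2. datewheel yearhop(-3) == 2216-11-08
# 3. datewheel monthhop(-9) == 2216-02-08
# 4. datewheel monthhop(-24) == 2214-02-08
# 5. datewheel roll(-101) == 2213-10-30
# 6. datewheel lastday() == 2213-10-31
# 7. arith bump(-48) == -48
# 8. arith shrink(-89) == 41
# 9. arith tell() == 41
# 10. arith tell() == 41
# 11. arith seed(85) == 85
# 12. arith bump(-97) == -12
# 13. datewheel monthhop(7) == 2214-05-31

Answer: 2214-02-08


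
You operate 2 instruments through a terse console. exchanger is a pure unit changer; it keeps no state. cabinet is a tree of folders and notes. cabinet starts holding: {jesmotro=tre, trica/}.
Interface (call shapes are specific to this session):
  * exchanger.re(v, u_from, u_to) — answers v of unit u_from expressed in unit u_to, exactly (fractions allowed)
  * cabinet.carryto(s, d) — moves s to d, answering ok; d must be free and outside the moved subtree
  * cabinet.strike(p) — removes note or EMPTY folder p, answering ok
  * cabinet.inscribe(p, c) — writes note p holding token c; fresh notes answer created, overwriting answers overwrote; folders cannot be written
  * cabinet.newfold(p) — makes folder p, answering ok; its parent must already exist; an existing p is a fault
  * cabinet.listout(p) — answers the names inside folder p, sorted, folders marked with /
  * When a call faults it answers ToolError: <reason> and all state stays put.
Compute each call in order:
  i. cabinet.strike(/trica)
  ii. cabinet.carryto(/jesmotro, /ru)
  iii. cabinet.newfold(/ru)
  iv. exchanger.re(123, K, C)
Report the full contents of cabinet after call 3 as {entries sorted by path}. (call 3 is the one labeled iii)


Answer: {ru=tre}

Derivation:
% cabinet.strike(p→/trica) ~> ok
% cabinet.carryto(s→/jesmotro, d→/ru) ~> ok
% cabinet.newfold(p→/ru) ~> ToolError: exists
% exchanger.re(v→123, u_from→K, u_to→C) ~> -3003/20


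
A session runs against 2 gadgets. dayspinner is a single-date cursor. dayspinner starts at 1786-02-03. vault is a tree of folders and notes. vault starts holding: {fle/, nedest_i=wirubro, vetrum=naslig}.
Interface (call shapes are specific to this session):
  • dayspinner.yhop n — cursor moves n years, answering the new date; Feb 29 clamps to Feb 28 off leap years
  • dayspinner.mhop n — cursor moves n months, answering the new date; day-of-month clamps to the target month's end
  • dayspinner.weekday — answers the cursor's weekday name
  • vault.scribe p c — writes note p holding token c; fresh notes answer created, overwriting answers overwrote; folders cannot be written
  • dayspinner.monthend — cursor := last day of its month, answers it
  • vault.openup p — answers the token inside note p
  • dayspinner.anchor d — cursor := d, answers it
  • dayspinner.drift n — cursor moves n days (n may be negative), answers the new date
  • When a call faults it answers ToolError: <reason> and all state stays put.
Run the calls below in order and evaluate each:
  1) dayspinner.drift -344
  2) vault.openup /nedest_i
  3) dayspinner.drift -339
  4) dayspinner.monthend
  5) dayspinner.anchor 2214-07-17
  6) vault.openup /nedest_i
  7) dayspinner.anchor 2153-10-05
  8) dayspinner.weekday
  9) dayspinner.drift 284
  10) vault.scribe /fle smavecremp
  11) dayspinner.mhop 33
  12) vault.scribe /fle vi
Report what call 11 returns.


Now I run dayspinner.drift on n→-344, giving 1785-02-24.
Using vault.openup on p→/nedest_i, — result: wirubro.
I try dayspinner.drift on n→-339, and see 1784-03-22.
I call dayspinner.monthend(), giving 1784-03-31.
I try dayspinner.anchor on d→2214-07-17, giving 2214-07-17.
I run vault.openup on p→/nedest_i, yielding wirubro.
I use dayspinner.anchor on d→2153-10-05, and observe 2153-10-05.
Using dayspinner.weekday, and see Friday.
Using dayspinner.drift on n→284, yielding 2154-07-16.
Using vault.scribe on p→/fle, c→smavecremp, and see ToolError: is a directory.
I call dayspinner.mhop on n→33, and observe 2157-04-16.
I call vault.scribe on p→/fle, c→vi, giving ToolError: is a directory.

Answer: 2157-04-16


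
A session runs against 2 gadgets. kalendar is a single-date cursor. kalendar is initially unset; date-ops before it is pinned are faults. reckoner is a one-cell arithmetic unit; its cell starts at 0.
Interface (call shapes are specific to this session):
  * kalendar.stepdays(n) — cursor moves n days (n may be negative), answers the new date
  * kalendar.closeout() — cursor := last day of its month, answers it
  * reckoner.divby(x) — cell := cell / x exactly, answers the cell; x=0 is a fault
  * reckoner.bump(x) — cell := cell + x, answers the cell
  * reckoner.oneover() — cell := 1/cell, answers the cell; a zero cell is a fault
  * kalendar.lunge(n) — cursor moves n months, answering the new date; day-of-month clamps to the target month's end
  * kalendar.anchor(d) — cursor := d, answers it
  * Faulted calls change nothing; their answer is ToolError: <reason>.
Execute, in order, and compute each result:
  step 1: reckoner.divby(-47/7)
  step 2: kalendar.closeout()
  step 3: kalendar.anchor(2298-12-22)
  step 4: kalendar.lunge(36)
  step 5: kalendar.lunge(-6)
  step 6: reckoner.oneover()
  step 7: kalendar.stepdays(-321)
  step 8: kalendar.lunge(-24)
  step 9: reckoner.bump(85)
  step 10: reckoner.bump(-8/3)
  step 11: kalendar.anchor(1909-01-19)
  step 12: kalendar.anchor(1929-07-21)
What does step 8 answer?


~$ divby x→-47/7
  0
~$ closeout
  ToolError: no date set
~$ anchor d→2298-12-22
  2298-12-22
~$ lunge n→36
  2301-12-22
~$ lunge n→-6
  2301-06-22
~$ oneover
  ToolError: reciprocal of zero
~$ stepdays n→-321
  2300-08-05
~$ lunge n→-24
  2298-08-05
~$ bump x→85
  85
~$ bump x→-8/3
  247/3
~$ anchor d→1909-01-19
  1909-01-19
~$ anchor d→1929-07-21
  1929-07-21

Answer: 2298-08-05


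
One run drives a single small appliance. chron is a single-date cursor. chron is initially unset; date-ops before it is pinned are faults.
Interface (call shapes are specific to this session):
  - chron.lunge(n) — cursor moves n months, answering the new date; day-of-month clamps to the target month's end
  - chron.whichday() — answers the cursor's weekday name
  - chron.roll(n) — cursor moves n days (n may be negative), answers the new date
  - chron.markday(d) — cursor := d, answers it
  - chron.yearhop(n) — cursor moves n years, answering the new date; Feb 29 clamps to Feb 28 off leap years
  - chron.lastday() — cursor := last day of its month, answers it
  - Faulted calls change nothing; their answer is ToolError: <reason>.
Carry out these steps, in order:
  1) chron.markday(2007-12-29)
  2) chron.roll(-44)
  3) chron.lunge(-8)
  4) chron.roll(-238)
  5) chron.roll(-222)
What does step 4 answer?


→ markday(2007-12-29)
← 2007-12-29
→ roll(-44)
← 2007-11-15
→ lunge(-8)
← 2007-03-15
→ roll(-238)
← 2006-07-20
→ roll(-222)
← 2005-12-10

Answer: 2006-07-20


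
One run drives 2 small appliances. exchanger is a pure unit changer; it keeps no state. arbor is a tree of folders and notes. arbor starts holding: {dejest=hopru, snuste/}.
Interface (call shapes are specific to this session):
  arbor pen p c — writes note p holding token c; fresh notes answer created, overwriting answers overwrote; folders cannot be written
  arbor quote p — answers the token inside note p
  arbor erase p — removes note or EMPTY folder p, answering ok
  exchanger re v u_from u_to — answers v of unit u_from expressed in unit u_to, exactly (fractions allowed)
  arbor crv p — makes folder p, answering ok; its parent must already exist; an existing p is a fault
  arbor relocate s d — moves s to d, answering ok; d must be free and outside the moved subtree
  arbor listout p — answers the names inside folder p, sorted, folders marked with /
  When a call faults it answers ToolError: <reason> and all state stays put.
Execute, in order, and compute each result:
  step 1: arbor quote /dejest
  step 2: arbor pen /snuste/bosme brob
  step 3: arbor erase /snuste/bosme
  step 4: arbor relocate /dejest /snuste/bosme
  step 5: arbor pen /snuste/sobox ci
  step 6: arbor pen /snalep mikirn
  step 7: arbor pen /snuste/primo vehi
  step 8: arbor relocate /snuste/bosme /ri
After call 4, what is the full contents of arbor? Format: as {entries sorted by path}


Answer: {snuste/, snuste/bosme=hopru}

Derivation:
·→ arbor quote(p→/dejest)
·← hopru
·→ arbor pen(p→/snuste/bosme, c→brob)
·← created
·→ arbor erase(p→/snuste/bosme)
·← ok
·→ arbor relocate(s→/dejest, d→/snuste/bosme)
·← ok
·→ arbor pen(p→/snuste/sobox, c→ci)
·← created
·→ arbor pen(p→/snalep, c→mikirn)
·← created
·→ arbor pen(p→/snuste/primo, c→vehi)
·← created
·→ arbor relocate(s→/snuste/bosme, d→/ri)
·← ok


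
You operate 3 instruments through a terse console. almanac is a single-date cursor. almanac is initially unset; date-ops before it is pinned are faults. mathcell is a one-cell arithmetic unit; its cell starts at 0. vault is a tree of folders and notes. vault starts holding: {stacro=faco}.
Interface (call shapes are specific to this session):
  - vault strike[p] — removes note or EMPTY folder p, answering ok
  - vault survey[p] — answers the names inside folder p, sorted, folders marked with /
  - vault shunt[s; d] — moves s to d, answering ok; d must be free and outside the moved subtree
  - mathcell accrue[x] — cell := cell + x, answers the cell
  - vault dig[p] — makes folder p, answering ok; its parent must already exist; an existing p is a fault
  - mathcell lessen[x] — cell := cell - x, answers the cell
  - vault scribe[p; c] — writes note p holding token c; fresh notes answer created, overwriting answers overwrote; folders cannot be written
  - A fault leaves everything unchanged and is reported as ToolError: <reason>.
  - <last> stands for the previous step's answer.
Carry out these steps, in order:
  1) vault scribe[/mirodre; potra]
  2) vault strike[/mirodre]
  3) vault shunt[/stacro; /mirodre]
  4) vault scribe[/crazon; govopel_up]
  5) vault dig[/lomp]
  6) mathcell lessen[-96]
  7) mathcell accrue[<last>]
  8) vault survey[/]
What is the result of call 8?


[in] vault scribe /mirodre potra
  created
[in] vault strike /mirodre
  ok
[in] vault shunt /stacro /mirodre
  ok
[in] vault scribe /crazon govopel_up
  created
[in] vault dig /lomp
  ok
[in] mathcell lessen -96
  96
[in] mathcell accrue <last>
  192
[in] vault survey /
  [crazon, lomp/, mirodre]

Answer: [crazon, lomp/, mirodre]


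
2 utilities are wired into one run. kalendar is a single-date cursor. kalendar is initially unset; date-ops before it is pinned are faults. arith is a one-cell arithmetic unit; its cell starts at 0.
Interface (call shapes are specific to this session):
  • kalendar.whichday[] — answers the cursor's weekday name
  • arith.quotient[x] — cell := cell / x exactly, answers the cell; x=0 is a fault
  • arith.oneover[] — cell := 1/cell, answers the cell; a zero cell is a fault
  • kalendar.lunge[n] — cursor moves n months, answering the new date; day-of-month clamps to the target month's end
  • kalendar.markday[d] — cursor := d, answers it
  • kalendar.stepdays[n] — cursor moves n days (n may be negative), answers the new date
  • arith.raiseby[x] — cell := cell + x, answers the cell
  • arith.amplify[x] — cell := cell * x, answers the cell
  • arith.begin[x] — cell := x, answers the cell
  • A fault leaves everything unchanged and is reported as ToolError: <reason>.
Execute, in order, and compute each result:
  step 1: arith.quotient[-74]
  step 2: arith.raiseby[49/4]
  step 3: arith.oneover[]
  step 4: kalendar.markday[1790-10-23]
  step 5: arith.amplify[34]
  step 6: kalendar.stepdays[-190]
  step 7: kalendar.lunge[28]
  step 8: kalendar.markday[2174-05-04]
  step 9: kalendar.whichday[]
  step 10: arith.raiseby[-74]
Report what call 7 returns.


-- 1. arith.quotient(x→-74) ~> 0
-- 2. arith.raiseby(x→49/4) ~> 49/4
-- 3. arith.oneover() ~> 4/49
-- 4. kalendar.markday(d→1790-10-23) ~> 1790-10-23
-- 5. arith.amplify(x→34) ~> 136/49
-- 6. kalendar.stepdays(n→-190) ~> 1790-04-16
-- 7. kalendar.lunge(n→28) ~> 1792-08-16
-- 8. kalendar.markday(d→2174-05-04) ~> 2174-05-04
-- 9. kalendar.whichday() ~> Wednesday
-- 10. arith.raiseby(x→-74) ~> -3490/49

Answer: 1792-08-16


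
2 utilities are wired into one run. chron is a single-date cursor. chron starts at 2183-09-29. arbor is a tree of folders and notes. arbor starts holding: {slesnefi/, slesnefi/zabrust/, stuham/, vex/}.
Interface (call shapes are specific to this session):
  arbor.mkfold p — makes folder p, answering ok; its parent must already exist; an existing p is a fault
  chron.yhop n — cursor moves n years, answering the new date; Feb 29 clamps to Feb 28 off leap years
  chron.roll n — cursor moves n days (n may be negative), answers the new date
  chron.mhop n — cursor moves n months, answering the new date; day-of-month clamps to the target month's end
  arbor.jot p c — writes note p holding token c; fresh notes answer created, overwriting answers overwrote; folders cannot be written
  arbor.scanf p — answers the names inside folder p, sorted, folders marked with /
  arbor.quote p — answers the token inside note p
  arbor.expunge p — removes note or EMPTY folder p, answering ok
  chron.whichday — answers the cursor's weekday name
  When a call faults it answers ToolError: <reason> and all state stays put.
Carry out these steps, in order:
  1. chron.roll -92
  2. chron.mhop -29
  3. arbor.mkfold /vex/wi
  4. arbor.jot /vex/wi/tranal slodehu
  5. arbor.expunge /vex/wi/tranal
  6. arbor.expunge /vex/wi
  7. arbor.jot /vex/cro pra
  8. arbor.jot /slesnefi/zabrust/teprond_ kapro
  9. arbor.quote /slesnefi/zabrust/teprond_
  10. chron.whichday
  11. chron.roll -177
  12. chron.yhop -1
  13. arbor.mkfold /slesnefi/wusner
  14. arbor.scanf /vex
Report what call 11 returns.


Answer: 2180-08-05

Derivation:
;; chron.roll(-92) ~> 2183-06-29
;; chron.mhop(-29) ~> 2181-01-29
;; arbor.mkfold(/vex/wi) ~> ok
;; arbor.jot(/vex/wi/tranal, slodehu) ~> created
;; arbor.expunge(/vex/wi/tranal) ~> ok
;; arbor.expunge(/vex/wi) ~> ok
;; arbor.jot(/vex/cro, pra) ~> created
;; arbor.jot(/slesnefi/zabrust/teprond_, kapro) ~> created
;; arbor.quote(/slesnefi/zabrust/teprond_) ~> kapro
;; chron.whichday() ~> Monday
;; chron.roll(-177) ~> 2180-08-05
;; chron.yhop(-1) ~> 2179-08-05
;; arbor.mkfold(/slesnefi/wusner) ~> ok
;; arbor.scanf(/vex) ~> [cro]


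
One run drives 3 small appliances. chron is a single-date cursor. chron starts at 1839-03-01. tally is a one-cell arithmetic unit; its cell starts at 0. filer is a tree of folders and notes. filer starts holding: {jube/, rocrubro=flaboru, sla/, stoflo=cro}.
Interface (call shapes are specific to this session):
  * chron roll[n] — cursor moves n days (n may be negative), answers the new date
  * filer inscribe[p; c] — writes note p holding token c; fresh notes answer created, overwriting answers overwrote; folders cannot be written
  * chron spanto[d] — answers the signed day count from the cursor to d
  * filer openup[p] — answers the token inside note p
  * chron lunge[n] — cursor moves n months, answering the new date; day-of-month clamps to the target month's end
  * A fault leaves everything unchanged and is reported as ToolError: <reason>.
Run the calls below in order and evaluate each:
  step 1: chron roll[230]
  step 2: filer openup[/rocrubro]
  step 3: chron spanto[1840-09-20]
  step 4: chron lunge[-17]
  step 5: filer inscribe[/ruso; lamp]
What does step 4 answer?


Answer: 1838-05-17

Derivation:
==> chron roll(n=230)
<== 1839-10-17
==> filer openup(p=/rocrubro)
<== flaboru
==> chron spanto(d=1840-09-20)
<== 339
==> chron lunge(n=-17)
<== 1838-05-17
==> filer inscribe(p=/ruso, c=lamp)
<== created


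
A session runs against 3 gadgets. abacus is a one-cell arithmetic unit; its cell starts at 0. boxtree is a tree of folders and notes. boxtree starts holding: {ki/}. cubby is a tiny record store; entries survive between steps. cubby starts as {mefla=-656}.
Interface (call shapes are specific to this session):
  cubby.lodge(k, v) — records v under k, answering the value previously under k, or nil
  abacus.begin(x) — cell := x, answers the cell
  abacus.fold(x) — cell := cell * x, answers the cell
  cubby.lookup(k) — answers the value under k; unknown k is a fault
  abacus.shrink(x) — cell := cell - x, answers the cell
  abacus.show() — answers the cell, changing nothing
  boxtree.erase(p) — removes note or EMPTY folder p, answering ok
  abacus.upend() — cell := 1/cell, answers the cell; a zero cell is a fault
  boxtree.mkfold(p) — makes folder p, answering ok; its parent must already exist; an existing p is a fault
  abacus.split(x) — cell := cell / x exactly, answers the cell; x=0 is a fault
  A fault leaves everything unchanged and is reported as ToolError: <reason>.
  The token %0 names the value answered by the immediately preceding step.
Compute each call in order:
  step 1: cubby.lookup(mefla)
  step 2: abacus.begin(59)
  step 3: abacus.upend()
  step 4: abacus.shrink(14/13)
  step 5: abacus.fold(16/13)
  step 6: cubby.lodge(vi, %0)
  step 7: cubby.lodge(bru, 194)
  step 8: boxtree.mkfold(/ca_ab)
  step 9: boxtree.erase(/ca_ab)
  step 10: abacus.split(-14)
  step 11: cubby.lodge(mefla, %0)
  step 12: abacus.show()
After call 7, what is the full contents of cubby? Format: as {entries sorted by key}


Answer: {bru=194, mefla=-656, vi=-13008/9971}

Derivation:
→ cubby.lookup(k: mefla)
← -656
→ abacus.begin(x: 59)
← 59
→ abacus.upend()
← 1/59
→ abacus.shrink(x: 14/13)
← -813/767
→ abacus.fold(x: 16/13)
← -13008/9971
→ cubby.lodge(k: vi, v: %0)
← nil
→ cubby.lodge(k: bru, v: 194)
← nil
→ boxtree.mkfold(p: /ca_ab)
← ok
→ boxtree.erase(p: /ca_ab)
← ok
→ abacus.split(x: -14)
← 6504/69797
→ cubby.lodge(k: mefla, v: %0)
← -656
→ abacus.show()
← 6504/69797


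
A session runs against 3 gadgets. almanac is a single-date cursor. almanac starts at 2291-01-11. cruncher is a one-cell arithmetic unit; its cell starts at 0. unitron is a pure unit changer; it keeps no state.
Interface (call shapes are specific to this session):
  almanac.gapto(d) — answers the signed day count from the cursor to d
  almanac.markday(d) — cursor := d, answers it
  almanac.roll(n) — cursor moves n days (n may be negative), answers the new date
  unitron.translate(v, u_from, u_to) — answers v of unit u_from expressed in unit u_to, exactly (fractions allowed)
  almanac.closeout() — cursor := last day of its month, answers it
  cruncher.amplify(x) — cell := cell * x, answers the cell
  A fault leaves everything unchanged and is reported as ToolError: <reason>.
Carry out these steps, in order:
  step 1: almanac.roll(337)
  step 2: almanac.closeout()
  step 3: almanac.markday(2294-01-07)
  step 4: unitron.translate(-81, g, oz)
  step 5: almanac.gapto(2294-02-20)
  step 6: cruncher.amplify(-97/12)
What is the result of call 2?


Answer: 2291-12-31

Derivation:
I try almanac.roll on n→337, → 2291-12-14.
I try almanac.closeout, and observe 2291-12-31.
Then almanac.markday on d→2294-01-07: 2294-01-07.
I run unitron.translate on v→-81, u_from→g, u_to→oz: -129600000/45359237.
Calling almanac.gapto on d→2294-02-20, yielding 44.
Next I call cruncher.amplify on x→-97/12, yielding 0.


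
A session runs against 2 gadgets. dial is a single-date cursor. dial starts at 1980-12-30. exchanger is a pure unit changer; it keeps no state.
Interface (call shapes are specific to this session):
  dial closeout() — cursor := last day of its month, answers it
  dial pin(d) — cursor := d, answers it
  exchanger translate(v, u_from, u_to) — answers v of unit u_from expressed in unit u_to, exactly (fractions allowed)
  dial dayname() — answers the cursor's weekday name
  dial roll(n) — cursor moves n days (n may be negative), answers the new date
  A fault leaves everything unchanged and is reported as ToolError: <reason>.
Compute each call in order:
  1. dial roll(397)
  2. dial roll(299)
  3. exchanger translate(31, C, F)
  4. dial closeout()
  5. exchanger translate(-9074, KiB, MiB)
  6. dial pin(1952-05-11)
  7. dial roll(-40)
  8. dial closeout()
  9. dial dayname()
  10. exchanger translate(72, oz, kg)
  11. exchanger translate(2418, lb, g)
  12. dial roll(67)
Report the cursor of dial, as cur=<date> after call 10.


Answer: cur=1952-04-30

Derivation:
·→ dial roll(n→397)
·← 1982-01-31
·→ dial roll(n→299)
·← 1982-11-26
·→ exchanger translate(v→31, u_from→C, u_to→F)
·← 439/5
·→ dial closeout()
·← 1982-11-30
·→ exchanger translate(v→-9074, u_from→KiB, u_to→MiB)
·← -4537/512
·→ dial pin(d→1952-05-11)
·← 1952-05-11
·→ dial roll(n→-40)
·← 1952-04-01
·→ dial closeout()
·← 1952-04-30
·→ dial dayname()
·← Wednesday
·→ exchanger translate(v→72, u_from→oz, u_to→kg)
·← 408233133/200000000
·→ exchanger translate(v→2418, u_from→lb, u_to→g)
·← 54839317533/50000
·→ dial roll(n→67)
·← 1952-07-06
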